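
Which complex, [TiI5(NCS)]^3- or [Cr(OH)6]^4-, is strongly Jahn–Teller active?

[TiI5(NCS)]^3-: Summing ligand charges against the −3 overall charge gives an oxidation state of +3 for titanium. Titanium is a group-4 element; Ti(III) is therefore d¹. The d¹ configuration leaves the e_g set evenly filled (or empty) — no strong Jahn–Teller driving force.
[Cr(OH)6]^4-: Each hydroxide is −1; balancing the −4 overall charge requires Cr(II). Group 6 minus oxidation state 2 gives a d⁴ configuration. Hydroxide is a weak-field ligand for a first-row metal, so the complex is high-spin. The t₂g³e_g¹ (high-spin) configuration has an unevenly filled e_g set; the Jahn–Teller theorem predicts a tetragonal distortion (typically axial elongation) to lift the degeneracy.

[Cr(OH)6]^4-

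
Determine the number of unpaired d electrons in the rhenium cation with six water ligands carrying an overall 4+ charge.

3

Summing ligand charges against the +4 overall charge gives an oxidation state of +4 for rhenium.
Group 7 minus oxidation state 4 gives a d³ configuration.
In an octahedral field the d³ configuration is t₂g³e_g⁰ (only one arrangement possible), giving 3 unpaired electrons.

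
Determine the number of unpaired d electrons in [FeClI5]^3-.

Each chloride is −1; each iodide is −1; balancing the −3 overall charge requires Fe(III).
Group 8 minus oxidation state 3 gives a d⁵ configuration.
The spin state decides the count: Chloride and iodide are weak-field ligands for a first-row metal, so the complex is high-spin.
An octahedral high-spin d⁵ ion is t₂g³e_g², giving 5 unpaired electrons.

5 unpaired electrons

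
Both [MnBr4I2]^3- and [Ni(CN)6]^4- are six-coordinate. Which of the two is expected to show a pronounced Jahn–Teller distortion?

[MnBr4I2]^3-

[MnBr4I2]^3-: Ligand charges: each bromide is −1; each iodide is −1. With an overall charge of −3 the manganese centre must be in the +3 oxidation state. Mn sits in group 7, so the d-electron count is 7 − 3 = 4. Bromide and iodide are weak-field ligands for a first-row metal, so the complex is high-spin. The t₂g³e_g¹ (high-spin) configuration has an unevenly filled e_g set; the Jahn–Teller theorem predicts a tetragonal distortion (typically axial elongation) to lift the degeneracy.
[Ni(CN)6]^4-: Each cyanide is −1; balancing the −4 overall charge requires Ni(II). Group 10 minus oxidation state 2 gives a d⁸ configuration. The d⁸ configuration leaves the e_g set evenly filled (or empty) — no strong Jahn–Teller driving force.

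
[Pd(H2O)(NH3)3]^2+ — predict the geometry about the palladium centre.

Ligand charges: water is neutral; ammonia is neutral. With an overall charge of +2 the palladium centre must be in the +2 oxidation state.
Palladium is a group-10 element; Pd(II) is therefore d⁸.
With 4 monodentate ligands the coordination number is 4.
A 4d d⁸ ion has a large crystal-field splitting; square planar leaves the high-energy d_{x²−y²} orbital empty and maximises CFSE.

square planar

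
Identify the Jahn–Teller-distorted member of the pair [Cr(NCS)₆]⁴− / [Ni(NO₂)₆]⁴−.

[Cr(NCS)₆]⁴−: Summing ligand charges against the −4 overall charge gives an oxidation state of +2 for chromium. Chromium is a group-6 element; Cr(II) is therefore d⁴. Isothiocyanate is a weak-field ligand for a first-row metal, so the complex is high-spin. The t₂g³e_g¹ (high-spin) configuration has an unevenly filled e_g set; the Jahn–Teller theorem predicts a tetragonal distortion (typically axial elongation) to lift the degeneracy.
[Ni(NO₂)₆]⁴−: Each nitro (N-bound nitrite) is −1; balancing the −4 overall charge requires Ni(II). Ni sits in group 10, so the d-electron count is 10 − 2 = 8. The d⁸ configuration leaves the e_g set evenly filled (or empty) — no strong Jahn–Teller driving force.

[Cr(NCS)₆]⁴−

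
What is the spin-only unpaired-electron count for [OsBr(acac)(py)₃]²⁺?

Each bromide is −1; each acetylacetonate is −1; pyridine is neutral; balancing the +2 overall charge requires Os(IV).
Os sits in group 8, so the d-electron count is 8 − 4 = 4.
Counting donor atoms: 1×bromide (monodentate) → 1 donor; 1×acetylacetonate (bidentate) → 2 donors; 3×pyridine (monodentate) → 3 donors. Coordination number = 6.
The spin state decides the count: a 5d ion has a large Δₒ and is invariably low-spin.
An octahedral low-spin d⁴ ion is t₂g⁴e_g⁰, giving 2 unpaired electrons.

2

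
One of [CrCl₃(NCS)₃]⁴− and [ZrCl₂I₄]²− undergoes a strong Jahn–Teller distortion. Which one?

[CrCl₃(NCS)₃]⁴−

[CrCl₃(NCS)₃]⁴−: Summing ligand charges against the −4 overall charge gives an oxidation state of +2 for chromium. Chromium is a group-6 element; Cr(II) is therefore d⁴. Chloride and isothiocyanate are weak-field ligands for a first-row metal, so the complex is high-spin. The t₂g³e_g¹ (high-spin) configuration has an unevenly filled e_g set; the Jahn–Teller theorem predicts a tetragonal distortion (typically axial elongation) to lift the degeneracy.
[ZrCl₂I₄]²−: Summing ligand charges against the −2 overall charge gives an oxidation state of +4 for zirconium. Zirconium is a group-4 element; Zr(IV) is therefore d⁰. The d⁰ configuration leaves the e_g set evenly filled (or empty) — no strong Jahn–Teller driving force.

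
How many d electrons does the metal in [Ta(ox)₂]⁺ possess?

Ligand charges: each oxalate is −2. With an overall charge of +1 the tantalum centre must be in the +5 oxidation state.
Group 5 minus oxidation state 5 gives a d⁰ configuration.

d⁰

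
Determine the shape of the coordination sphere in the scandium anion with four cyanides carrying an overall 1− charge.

tetrahedral

Each cyanide is −1; balancing the −1 overall charge requires Sc(III).
Group 3 minus oxidation state 3 gives a d⁰ configuration.
Coordination number: 4.
A d⁰ ion has no crystal-field stabilisation preference between square planar and tetrahedral, so four ligands adopt the sterically favoured tetrahedral geometry.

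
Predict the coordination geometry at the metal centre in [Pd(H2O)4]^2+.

Ligand charges: water is neutral. With an overall charge of +2 the palladium centre must be in the +2 oxidation state.
Group 10 minus oxidation state 2 gives a d⁸ configuration.
Coordination number: 4.
A 4d d⁸ ion has a large crystal-field splitting; square planar leaves the high-energy d_{x²−y²} orbital empty and maximises CFSE.

square planar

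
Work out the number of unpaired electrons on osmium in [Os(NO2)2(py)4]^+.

1 unpaired electron

Each nitro (N-bound nitrite) is −1; pyridine is neutral; balancing the +1 overall charge requires Os(III).
Osmium is a group-8 element; Os(III) is therefore d⁵.
The spin state decides the count: a 5d ion has a large Δₒ and is invariably low-spin.
An octahedral low-spin d⁵ ion is t₂g⁵e_g⁰, giving 1 unpaired electron.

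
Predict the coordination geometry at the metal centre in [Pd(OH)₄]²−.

square planar

Summing ligand charges against the −2 overall charge gives an oxidation state of +2 for palladium.
Palladium is a group-10 element; Pd(II) is therefore d⁸.
With 4 monodentate ligands the coordination number is 4.
A 4d d⁸ ion has a large crystal-field splitting; square planar leaves the high-energy d_{x²−y²} orbital empty and maximises CFSE.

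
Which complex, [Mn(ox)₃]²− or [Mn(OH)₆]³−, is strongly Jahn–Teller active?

[Mn(OH)₆]³−

[Mn(ox)₃]²−: Ligand charges: each oxalate is −2. With an overall charge of −2 the manganese centre must be in the +4 oxidation state. Group 7 minus oxidation state 4 gives a d³ configuration. The d³ configuration leaves the e_g set evenly filled (or empty) — no strong Jahn–Teller driving force.
[Mn(OH)₆]³−: Each hydroxide is −1; balancing the −3 overall charge requires Mn(III). Manganese is a group-7 element; Mn(III) is therefore d⁴. Hydroxide is a weak-field ligand for a first-row metal, so the complex is high-spin. The t₂g³e_g¹ (high-spin) configuration has an unevenly filled e_g set; the Jahn–Teller theorem predicts a tetragonal distortion (typically axial elongation) to lift the degeneracy.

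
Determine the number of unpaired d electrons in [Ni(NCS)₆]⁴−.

Each isothiocyanate is −1; balancing the −4 overall charge requires Ni(II).
Group 10 minus oxidation state 2 gives a d⁸ configuration.
In an octahedral field the d⁸ configuration is t₂g⁶e_g² (only one arrangement possible), giving 2 unpaired electrons.

2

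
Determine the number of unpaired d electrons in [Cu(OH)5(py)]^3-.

1

Ligand charges: each hydroxide is −1; pyridine is neutral. With an overall charge of −3 the copper centre must be in the +2 oxidation state.
Group 11 minus oxidation state 2 gives a d⁹ configuration.
In an octahedral field the d⁹ configuration is t₂g⁶e_g³ (only one arrangement possible), giving 1 unpaired electron.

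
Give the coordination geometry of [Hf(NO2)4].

Each nitro (N-bound nitrite) is −1; balancing the 0 overall charge requires Hf(IV).
Group 4 minus oxidation state 4 gives a d⁰ configuration.
Coordination number: 4.
A d⁰ ion has no crystal-field stabilisation preference between square planar and tetrahedral, so four ligands adopt the sterically favoured tetrahedral geometry.

tetrahedral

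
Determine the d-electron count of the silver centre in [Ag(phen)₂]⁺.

d10

1,10-phenanthroline is neutral; balancing the +1 overall charge requires Ag(I).
Ag sits in group 11, so the d-electron count is 11 − 1 = 10.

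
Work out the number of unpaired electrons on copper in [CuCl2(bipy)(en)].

Summing ligand charges against the 0 overall charge gives an oxidation state of +2 for copper.
Copper is a group-11 element; Cu(II) is therefore d⁹.
Counting donor atoms: 2×chloride (monodentate) → 2 donors; 1×2,2′-bipyridine (bidentate) → 2 donors; 1×ethylenediamine (bidentate) → 2 donors. Coordination number = 6.
In an octahedral field the d⁹ configuration is t₂g⁶e_g³ (only one arrangement possible), giving 1 unpaired electron.

1 unpaired electron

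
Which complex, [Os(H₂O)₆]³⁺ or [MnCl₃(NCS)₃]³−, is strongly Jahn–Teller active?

[MnCl₃(NCS)₃]³−

[Os(H₂O)₆]³⁺: Summing ligand charges against the +3 overall charge gives an oxidation state of +3 for osmium. Os sits in group 8, so the d-electron count is 8 − 3 = 5. A 5d ion has a large Δₒ and is invariably low-spin. The d⁵ configuration leaves the e_g set evenly filled (or empty) — no strong Jahn–Teller driving force.
[MnCl₃(NCS)₃]³−: Ligand charges: each chloride is −1; each isothiocyanate is −1. With an overall charge of −3 the manganese centre must be in the +3 oxidation state. Manganese is a group-7 element; Mn(III) is therefore d⁴. Chloride and isothiocyanate are weak-field ligands for a first-row metal, so the complex is high-spin. The t₂g³e_g¹ (high-spin) configuration has an unevenly filled e_g set; the Jahn–Teller theorem predicts a tetragonal distortion (typically axial elongation) to lift the degeneracy.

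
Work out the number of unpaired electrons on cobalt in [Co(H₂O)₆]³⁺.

Water is neutral; balancing the +3 overall charge requires Co(III).
Cobalt is a group-9 element; Co(III) is therefore d⁶.
The spin state decides the count: Co(III) has an exceptionally large octahedral splitting and is low-spin with essentially every ligand except fluoride.
An octahedral low-spin d⁶ ion is t₂g⁶e_g⁰, giving 0 unpaired electrons.

0 unpaired electrons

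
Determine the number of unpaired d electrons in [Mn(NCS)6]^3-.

4 unpaired electrons

Summing ligand charges against the −3 overall charge gives an oxidation state of +3 for manganese.
Manganese is a group-7 element; Mn(III) is therefore d⁴.
The spin state decides the count: Isothiocyanate is a weak-field ligand for a first-row metal, so the complex is high-spin.
An octahedral high-spin d⁴ ion is t₂g³e_g¹, giving 4 unpaired electrons.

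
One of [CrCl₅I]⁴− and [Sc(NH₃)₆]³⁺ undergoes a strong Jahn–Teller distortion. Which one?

[CrCl₅I]⁴−

[CrCl₅I]⁴−: Each chloride is −1; each iodide is −1; balancing the −4 overall charge requires Cr(II). Group 6 minus oxidation state 2 gives a d⁴ configuration. Chloride and iodide are weak-field ligands for a first-row metal, so the complex is high-spin. The t₂g³e_g¹ (high-spin) configuration has an unevenly filled e_g set; the Jahn–Teller theorem predicts a tetragonal distortion (typically axial elongation) to lift the degeneracy.
[Sc(NH₃)₆]³⁺: Ammonia is neutral; balancing the +3 overall charge requires Sc(III). Sc sits in group 3, so the d-electron count is 3 − 3 = 0. The d⁰ configuration leaves the e_g set evenly filled (or empty) — no strong Jahn–Teller driving force.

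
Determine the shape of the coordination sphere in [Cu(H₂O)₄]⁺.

Ligand charges: water is neutral. With an overall charge of +1 the copper centre must be in the +1 oxidation state.
Copper is a group-11 element; Cu(I) is therefore d¹⁰.
Coordination number: 4.
A d¹⁰ ion has no crystal-field stabilisation preference between square planar and tetrahedral, so four ligands adopt the sterically favoured tetrahedral geometry.

tetrahedral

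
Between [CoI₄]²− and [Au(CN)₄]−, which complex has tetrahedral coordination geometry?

For [CoI₄]²−: Summing ligand charges against the −2 overall charge gives an oxidation state of +2 for cobalt. Cobalt is a group-9 element; Co(II) is therefore d⁷. For a high-spin 3d d⁷ ion with weak-field ligands the small Δₜ gives little square-planar CFSE advantage, so four ligands adopt the sterically favoured tetrahedral geometry. → tetrahedral.
For [Au(CN)₄]−: Each cyanide is −1; balancing the −1 overall charge requires Au(III). Group 11 minus oxidation state 3 gives a d⁸ configuration. A 5d d⁸ ion has a large crystal-field splitting; square planar leaves the high-energy d_{x²−y²} orbital empty and maximises CFSE. → square planar.

[CoI₄]²−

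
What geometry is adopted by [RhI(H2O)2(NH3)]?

square planar

Summing ligand charges against the 0 overall charge gives an oxidation state of +1 for rhodium.
Rhodium is a group-9 element; Rh(I) is therefore d⁸.
Coordination number: 4.
A 4d d⁸ ion has a large crystal-field splitting; square planar leaves the high-energy d_{x²−y²} orbital empty and maximises CFSE.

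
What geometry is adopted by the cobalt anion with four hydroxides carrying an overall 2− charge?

tetrahedral

Each hydroxide is −1; balancing the −2 overall charge requires Co(II).
Co sits in group 9, so the d-electron count is 9 − 2 = 7.
With 4 monodentate ligands the coordination number is 4.
Hydroxide is a weak-field ligand.
For a high-spin 3d d⁷ ion with weak-field ligands the small Δₜ gives little square-planar CFSE advantage, so four ligands adopt the sterically favoured tetrahedral geometry.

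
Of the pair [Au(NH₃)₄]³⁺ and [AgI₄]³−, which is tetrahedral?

[AgI₄]³−

For [Au(NH₃)₄]³⁺: Summing ligand charges against the +3 overall charge gives an oxidation state of +3 for gold. Gold is a group-11 element; Au(III) is therefore d⁸. A 5d d⁸ ion has a large crystal-field splitting; square planar leaves the high-energy d_{x²−y²} orbital empty and maximises CFSE. → square planar.
For [AgI₄]³−: Each iodide is −1; balancing the −3 overall charge requires Ag(I). Silver is a group-11 element; Ag(I) is therefore d¹⁰. A d¹⁰ ion has no crystal-field stabilisation preference between square planar and tetrahedral, so four ligands adopt the sterically favoured tetrahedral geometry. → tetrahedral.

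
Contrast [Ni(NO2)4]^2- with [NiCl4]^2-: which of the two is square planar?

[Ni(NO2)4]^2-

For [Ni(NO2)4]^2-: Each nitro (N-bound nitrite) is −1; balancing the −2 overall charge requires Ni(II). Group 10 minus oxidation state 2 gives a d⁸ configuration. Nitro (N-bound nitrite) is a strong-field ligand (high in the spectrochemical series). A 3d d⁸ ion with strong-field ligands gains enough CFSE to favour square planar over tetrahedral. → square planar.
For [NiCl4]^2-: Summing ligand charges against the −2 overall charge gives an oxidation state of +2 for nickel. Ni sits in group 10, so the d-electron count is 10 − 2 = 8. Chloride is a weak-field ligand. With weak-field ligands the CFSE gain from square planar is small, so a 3d d⁸ ion takes the sterically preferred tetrahedral geometry. → tetrahedral.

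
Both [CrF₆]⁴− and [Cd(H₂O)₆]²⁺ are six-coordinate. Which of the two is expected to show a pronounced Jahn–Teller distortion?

[CrF₆]⁴−: Summing ligand charges against the −4 overall charge gives an oxidation state of +2 for chromium. Group 6 minus oxidation state 2 gives a d⁴ configuration. Fluoride is a weak-field ligand for a first-row metal, so the complex is high-spin. The t₂g³e_g¹ (high-spin) configuration has an unevenly filled e_g set; the Jahn–Teller theorem predicts a tetragonal distortion (typically axial elongation) to lift the degeneracy.
[Cd(H₂O)₆]²⁺: Water is neutral; balancing the +2 overall charge requires Cd(II). Group 12 minus oxidation state 2 gives a d¹⁰ configuration. The d¹⁰ configuration leaves the e_g set evenly filled (or empty) — no strong Jahn–Teller driving force.

[CrF₆]⁴−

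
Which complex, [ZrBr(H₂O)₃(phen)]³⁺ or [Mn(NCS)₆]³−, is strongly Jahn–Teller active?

[Mn(NCS)₆]³−

[ZrBr(H₂O)₃(phen)]³⁺: Summing ligand charges against the +3 overall charge gives an oxidation state of +4 for zirconium. Zr sits in group 4, so the d-electron count is 4 − 4 = 0. The d⁰ configuration leaves the e_g set evenly filled (or empty) — no strong Jahn–Teller driving force.
[Mn(NCS)₆]³−: Each isothiocyanate is −1; balancing the −3 overall charge requires Mn(III). Mn sits in group 7, so the d-electron count is 7 − 3 = 4. Isothiocyanate is a weak-field ligand for a first-row metal, so the complex is high-spin. The t₂g³e_g¹ (high-spin) configuration has an unevenly filled e_g set; the Jahn–Teller theorem predicts a tetragonal distortion (typically axial elongation) to lift the degeneracy.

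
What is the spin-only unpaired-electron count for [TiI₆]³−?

1

Ligand charges: each iodide is −1. With an overall charge of −3 the titanium centre must be in the +3 oxidation state.
Titanium is a group-4 element; Ti(III) is therefore d¹.
In an octahedral field the d¹ configuration is t₂g¹e_g⁰ (only one arrangement possible), giving 1 unpaired electron.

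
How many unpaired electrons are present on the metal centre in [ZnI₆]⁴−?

Ligand charges: each iodide is −1. With an overall charge of −4 the zinc centre must be in the +2 oxidation state.
Zn sits in group 12, so the d-electron count is 12 − 2 = 10.
In an octahedral field the d¹⁰ configuration is t₂g⁶e_g⁴, giving 0 unpaired electrons.

0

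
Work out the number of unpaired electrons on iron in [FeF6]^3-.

Ligand charges: each fluoride is −1. With an overall charge of −3 the iron centre must be in the +3 oxidation state.
Iron is a group-8 element; Fe(III) is therefore d⁵.
The spin state decides the count: Fluoride is a weak-field ligand for a first-row metal, so the complex is high-spin.
An octahedral high-spin d⁵ ion is t₂g³e_g², giving 5 unpaired electrons.

5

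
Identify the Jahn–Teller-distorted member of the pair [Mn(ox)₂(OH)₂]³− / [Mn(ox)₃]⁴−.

[Mn(ox)₂(OH)₂]³−: Ligand charges: each oxalate is −2; each hydroxide is −1. With an overall charge of −3 the manganese centre must be in the +3 oxidation state. Manganese is a group-7 element; Mn(III) is therefore d⁴. Hydroxide and oxalate are weak-field ligands for a first-row metal, so the complex is high-spin. The t₂g³e_g¹ (high-spin) configuration has an unevenly filled e_g set; the Jahn–Teller theorem predicts a tetragonal distortion (typically axial elongation) to lift the degeneracy.
[Mn(ox)₃]⁴−: Each oxalate is −2; balancing the −4 overall charge requires Mn(II). Group 7 minus oxidation state 2 gives a d⁵ configuration. Oxalate is a weak-field ligand for a first-row metal, so the complex is high-spin. The d⁵ configuration leaves the e_g set evenly filled (or empty) — no strong Jahn–Teller driving force.

[Mn(ox)₂(OH)₂]³−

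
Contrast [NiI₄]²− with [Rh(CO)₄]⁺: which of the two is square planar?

For [NiI₄]²−: Summing ligand charges against the −2 overall charge gives an oxidation state of +2 for nickel. Nickel is a group-10 element; Ni(II) is therefore d⁸. Iodide is a weak-field ligand. With weak-field ligands the CFSE gain from square planar is small, so a 3d d⁸ ion takes the sterically preferred tetrahedral geometry. → tetrahedral.
For [Rh(CO)₄]⁺: Summing ligand charges against the +1 overall charge gives an oxidation state of +1 for rhodium. Group 9 minus oxidation state 1 gives a d⁸ configuration. A 4d d⁸ ion has a large crystal-field splitting; square planar leaves the high-energy d_{x²−y²} orbital empty and maximises CFSE. → square planar.

[Rh(CO)₄]⁺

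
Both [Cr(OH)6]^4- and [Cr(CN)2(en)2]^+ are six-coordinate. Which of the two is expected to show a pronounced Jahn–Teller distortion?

[Cr(OH)6]^4-

[Cr(OH)6]^4-: Summing ligand charges against the −4 overall charge gives an oxidation state of +2 for chromium. Chromium is a group-6 element; Cr(II) is therefore d⁴. Hydroxide is a weak-field ligand for a first-row metal, so the complex is high-spin. The t₂g³e_g¹ (high-spin) configuration has an unevenly filled e_g set; the Jahn–Teller theorem predicts a tetragonal distortion (typically axial elongation) to lift the degeneracy.
[Cr(CN)2(en)2]^+: Each cyanide is −1; ethylenediamine is neutral; balancing the +1 overall charge requires Cr(III). Chromium is a group-6 element; Cr(III) is therefore d³. The d³ configuration leaves the e_g set evenly filled (or empty) — no strong Jahn–Teller driving force.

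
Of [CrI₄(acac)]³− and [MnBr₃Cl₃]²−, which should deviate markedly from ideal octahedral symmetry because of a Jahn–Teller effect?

[CrI₄(acac)]³−

[CrI₄(acac)]³−: Each iodide is −1; each acetylacetonate is −1; balancing the −3 overall charge requires Cr(II). Chromium is a group-6 element; Cr(II) is therefore d⁴. Acetylacetonate and iodide are weak-field ligands for a first-row metal, so the complex is high-spin. The t₂g³e_g¹ (high-spin) configuration has an unevenly filled e_g set; the Jahn–Teller theorem predicts a tetragonal distortion (typically axial elongation) to lift the degeneracy.
[MnBr₃Cl₃]²−: Summing ligand charges against the −2 overall charge gives an oxidation state of +4 for manganese. Manganese is a group-7 element; Mn(IV) is therefore d³. The d³ configuration leaves the e_g set evenly filled (or empty) — no strong Jahn–Teller driving force.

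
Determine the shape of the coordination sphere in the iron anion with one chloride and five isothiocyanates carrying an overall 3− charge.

Ligand charges: each chloride is −1; each isothiocyanate is −1. With an overall charge of −3 the iron centre must be in the +3 oxidation state.
Iron is a group-8 element; Fe(III) is therefore d⁵.
With 6 monodentate ligands the coordination number is 6.
Six donors around a single metal centre give an octahedral coordination sphere.

octahedral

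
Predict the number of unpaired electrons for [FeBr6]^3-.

Summing ligand charges against the −3 overall charge gives an oxidation state of +3 for iron.
Group 8 minus oxidation state 3 gives a d⁵ configuration.
The spin state decides the count: Bromide is a weak-field ligand for a first-row metal, so the complex is high-spin.
An octahedral high-spin d⁵ ion is t₂g³e_g², giving 5 unpaired electrons.

5 unpaired electrons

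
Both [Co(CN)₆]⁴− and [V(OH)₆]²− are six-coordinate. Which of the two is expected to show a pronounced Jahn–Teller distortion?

[Co(CN)₆]⁴−

[Co(CN)₆]⁴−: Summing ligand charges against the −4 overall charge gives an oxidation state of +2 for cobalt. Co sits in group 9, so the d-electron count is 9 − 2 = 7. Cyanide is a strong-field ligand (high in the spectrochemical series) for a first-row metal, so the complex is low-spin. The t₂g⁶e_g¹ (low-spin) configuration has an unevenly filled e_g set; the Jahn–Teller theorem predicts a tetragonal distortion (typically axial elongation) to lift the degeneracy.
[V(OH)₆]²−: Each hydroxide is −1; balancing the −2 overall charge requires V(IV). Vanadium is a group-5 element; V(IV) is therefore d¹. The d¹ configuration leaves the e_g set evenly filled (or empty) — no strong Jahn–Teller driving force.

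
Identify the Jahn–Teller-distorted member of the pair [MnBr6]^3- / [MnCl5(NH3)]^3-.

[MnBr6]^3-: Summing ligand charges against the −3 overall charge gives an oxidation state of +3 for manganese. Group 7 minus oxidation state 3 gives a d⁴ configuration. Bromide is a weak-field ligand for a first-row metal, so the complex is high-spin. The t₂g³e_g¹ (high-spin) configuration has an unevenly filled e_g set; the Jahn–Teller theorem predicts a tetragonal distortion (typically axial elongation) to lift the degeneracy.
[MnCl5(NH3)]^3-: Each chloride is −1; ammonia is neutral; balancing the −3 overall charge requires Mn(II). Mn sits in group 7, so the d-electron count is 7 − 2 = 5. Chloride is a weak-field ligand for a first-row metal, so the complex is high-spin. The d⁵ configuration leaves the e_g set evenly filled (or empty) — no strong Jahn–Teller driving force.

[MnBr6]^3-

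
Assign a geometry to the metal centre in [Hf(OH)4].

Each hydroxide is −1; balancing the 0 overall charge requires Hf(IV).
Group 4 minus oxidation state 4 gives a d⁰ configuration.
With 4 monodentate ligands the coordination number is 4.
A d⁰ ion has no crystal-field stabilisation preference between square planar and tetrahedral, so four ligands adopt the sterically favoured tetrahedral geometry.

tetrahedral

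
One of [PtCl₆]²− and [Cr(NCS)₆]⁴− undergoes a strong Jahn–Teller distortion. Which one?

[Cr(NCS)₆]⁴−

[PtCl₆]²−: Ligand charges: each chloride is −1. With an overall charge of −2 the platinum centre must be in the +4 oxidation state. Group 10 minus oxidation state 4 gives a d⁶ configuration. A 5d ion has a large Δₒ and is invariably low-spin. The d⁶ configuration leaves the e_g set evenly filled (or empty) — no strong Jahn–Teller driving force.
[Cr(NCS)₆]⁴−: Summing ligand charges against the −4 overall charge gives an oxidation state of +2 for chromium. Cr sits in group 6, so the d-electron count is 6 − 2 = 4. Isothiocyanate is a weak-field ligand for a first-row metal, so the complex is high-spin. The t₂g³e_g¹ (high-spin) configuration has an unevenly filled e_g set; the Jahn–Teller theorem predicts a tetragonal distortion (typically axial elongation) to lift the degeneracy.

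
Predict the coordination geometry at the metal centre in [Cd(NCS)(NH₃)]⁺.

Summing ligand charges against the +1 overall charge gives an oxidation state of +2 for cadmium.
Group 12 minus oxidation state 2 gives a d¹⁰ configuration.
Coordination number: 2.
A d¹⁰ ion with only two ligands adopts a linear arrangement (sp hybridisation; no CFSE preference).

linear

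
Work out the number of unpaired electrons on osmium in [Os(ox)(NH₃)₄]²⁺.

2 unpaired electrons

Summing ligand charges against the +2 overall charge gives an oxidation state of +4 for osmium.
Osmium is a group-8 element; Os(IV) is therefore d⁴.
Counting donor atoms: 1×oxalate (bidentate) → 2 donors; 4×ammonia (monodentate) → 4 donors. Coordination number = 6.
The spin state decides the count: a 5d ion has a large Δₒ and is invariably low-spin.
An octahedral low-spin d⁴ ion is t₂g⁴e_g⁰, giving 2 unpaired electrons.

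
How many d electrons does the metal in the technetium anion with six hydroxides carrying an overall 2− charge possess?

Ligand charges: each hydroxide is −1. With an overall charge of −2 the technetium centre must be in the +4 oxidation state.
Tc sits in group 7, so the d-electron count is 7 − 4 = 3.

d³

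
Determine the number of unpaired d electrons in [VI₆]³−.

2 unpaired electrons

Each iodide is −1; balancing the −3 overall charge requires V(III).
Vanadium is a group-5 element; V(III) is therefore d².
In an octahedral field the d² configuration is t₂g²e_g⁰ (only one arrangement possible), giving 2 unpaired electrons.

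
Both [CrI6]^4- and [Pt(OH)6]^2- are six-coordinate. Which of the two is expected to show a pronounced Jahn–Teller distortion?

[CrI6]^4-

[CrI6]^4-: Summing ligand charges against the −4 overall charge gives an oxidation state of +2 for chromium. Chromium is a group-6 element; Cr(II) is therefore d⁴. Iodide is a weak-field ligand for a first-row metal, so the complex is high-spin. The t₂g³e_g¹ (high-spin) configuration has an unevenly filled e_g set; the Jahn–Teller theorem predicts a tetragonal distortion (typically axial elongation) to lift the degeneracy.
[Pt(OH)6]^2-: Ligand charges: each hydroxide is −1. With an overall charge of −2 the platinum centre must be in the +4 oxidation state. Platinum is a group-10 element; Pt(IV) is therefore d⁶. A 5d ion has a large Δₒ and is invariably low-spin. The d⁶ configuration leaves the e_g set evenly filled (or empty) — no strong Jahn–Teller driving force.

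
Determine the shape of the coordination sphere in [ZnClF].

Ligand charges: each chloride is −1; each fluoride is −1. With an overall charge of 0 the zinc centre must be in the +2 oxidation state.
Zinc is a group-12 element; Zn(II) is therefore d¹⁰.
Coordination number: 2.
A d¹⁰ ion with only two ligands adopts a linear arrangement (sp hybridisation; no CFSE preference).

linear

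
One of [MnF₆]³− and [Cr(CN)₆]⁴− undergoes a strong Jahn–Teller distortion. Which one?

[MnF₆]³−: Each fluoride is −1; balancing the −3 overall charge requires Mn(III). Manganese is a group-7 element; Mn(III) is therefore d⁴. Fluoride is a weak-field ligand for a first-row metal, so the complex is high-spin. The t₂g³e_g¹ (high-spin) configuration has an unevenly filled e_g set; the Jahn–Teller theorem predicts a tetragonal distortion (typically axial elongation) to lift the degeneracy.
[Cr(CN)₆]⁴−: Summing ligand charges against the −4 overall charge gives an oxidation state of +2 for chromium. Chromium is a group-6 element; Cr(II) is therefore d⁴. Cyanide is a strong-field ligand (high in the spectrochemical series) for a first-row metal, so the complex is low-spin. The d⁴ configuration leaves the e_g set evenly filled (or empty) — no strong Jahn–Teller driving force.

[MnF₆]³−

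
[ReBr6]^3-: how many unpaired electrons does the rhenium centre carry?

Summing ligand charges against the −3 overall charge gives an oxidation state of +3 for rhenium.
Re sits in group 7, so the d-electron count is 7 − 3 = 4.
The spin state decides the count: a 5d ion has a large Δₒ and is invariably low-spin.
An octahedral low-spin d⁴ ion is t₂g⁴e_g⁰, giving 2 unpaired electrons.

2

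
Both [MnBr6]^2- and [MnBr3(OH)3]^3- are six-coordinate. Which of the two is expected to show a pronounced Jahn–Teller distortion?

[MnBr6]^2-: Summing ligand charges against the −2 overall charge gives an oxidation state of +4 for manganese. Group 7 minus oxidation state 4 gives a d³ configuration. The d³ configuration leaves the e_g set evenly filled (or empty) — no strong Jahn–Teller driving force.
[MnBr3(OH)3]^3-: Ligand charges: each bromide is −1; each hydroxide is −1. With an overall charge of −3 the manganese centre must be in the +3 oxidation state. Manganese is a group-7 element; Mn(III) is therefore d⁴. Bromide and hydroxide are weak-field ligands for a first-row metal, so the complex is high-spin. The t₂g³e_g¹ (high-spin) configuration has an unevenly filled e_g set; the Jahn–Teller theorem predicts a tetragonal distortion (typically axial elongation) to lift the degeneracy.

[MnBr3(OH)3]^3-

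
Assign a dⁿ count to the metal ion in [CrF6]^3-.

d3

Summing ligand charges against the −3 overall charge gives an oxidation state of +3 for chromium.
Group 6 minus oxidation state 3 gives a d³ configuration.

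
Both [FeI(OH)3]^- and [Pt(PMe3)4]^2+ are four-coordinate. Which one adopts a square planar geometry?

[Pt(PMe3)4]^2+

For [FeI(OH)3]^-: Each iodide is −1; each hydroxide is −1; balancing the −1 overall charge requires Fe(III). Fe sits in group 8, so the d-electron count is 8 − 3 = 5. A high-spin d⁵ ion has zero CFSE in either geometry, so four ligands adopt the sterically favoured tetrahedral geometry. → tetrahedral.
For [Pt(PMe3)4]^2+: Ligand charges: trimethylphosphine is neutral. With an overall charge of +2 the platinum centre must be in the +2 oxidation state. Group 10 minus oxidation state 2 gives a d⁸ configuration. A 5d d⁸ ion has a large crystal-field splitting; square planar leaves the high-energy d_{x²−y²} orbital empty and maximises CFSE. → square planar.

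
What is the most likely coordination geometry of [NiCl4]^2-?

Ligand charges: each chloride is −1. With an overall charge of −2 the nickel centre must be in the +2 oxidation state.
Nickel is a group-10 element; Ni(II) is therefore d⁸.
Coordination number: 4.
Chloride is a weak-field ligand.
With weak-field ligands the CFSE gain from square planar is small, so a 3d d⁸ ion takes the sterically preferred tetrahedral geometry.

tetrahedral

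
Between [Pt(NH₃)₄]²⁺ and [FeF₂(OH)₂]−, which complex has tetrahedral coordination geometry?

[FeF₂(OH)₂]−

For [Pt(NH₃)₄]²⁺: Ammonia is neutral; balancing the +2 overall charge requires Pt(II). Platinum is a group-10 element; Pt(II) is therefore d⁸. A 5d d⁸ ion has a large crystal-field splitting; square planar leaves the high-energy d_{x²−y²} orbital empty and maximises CFSE. → square planar.
For [FeF₂(OH)₂]−: Summing ligand charges against the −1 overall charge gives an oxidation state of +3 for iron. Iron is a group-8 element; Fe(III) is therefore d⁵. A high-spin d⁵ ion has zero CFSE in either geometry, so four ligands adopt the sterically favoured tetrahedral geometry. → tetrahedral.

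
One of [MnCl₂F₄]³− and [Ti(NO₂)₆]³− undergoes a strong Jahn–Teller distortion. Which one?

[MnCl₂F₄]³−: Summing ligand charges against the −3 overall charge gives an oxidation state of +3 for manganese. Group 7 minus oxidation state 3 gives a d⁴ configuration. Chloride and fluoride are weak-field ligands for a first-row metal, so the complex is high-spin. The t₂g³e_g¹ (high-spin) configuration has an unevenly filled e_g set; the Jahn–Teller theorem predicts a tetragonal distortion (typically axial elongation) to lift the degeneracy.
[Ti(NO₂)₆]³−: Each nitro (N-bound nitrite) is −1; balancing the −3 overall charge requires Ti(III). Group 4 minus oxidation state 3 gives a d¹ configuration. The d¹ configuration leaves the e_g set evenly filled (or empty) — no strong Jahn–Teller driving force.

[MnCl₂F₄]³−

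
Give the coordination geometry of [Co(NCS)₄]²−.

tetrahedral

Each isothiocyanate is −1; balancing the −2 overall charge requires Co(II).
Group 9 minus oxidation state 2 gives a d⁷ configuration.
Coordination number: 4.
Isothiocyanate is a weak-field ligand.
For a high-spin 3d d⁷ ion with weak-field ligands the small Δₜ gives little square-planar CFSE advantage, so four ligands adopt the sterically favoured tetrahedral geometry.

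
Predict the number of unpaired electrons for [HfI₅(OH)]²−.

Summing ligand charges against the −2 overall charge gives an oxidation state of +4 for hafnium.
Hf sits in group 4, so the d-electron count is 4 − 4 = 0.
In an octahedral field the d⁰ configuration is t₂g⁰e_g⁰, giving 0 unpaired electrons.

0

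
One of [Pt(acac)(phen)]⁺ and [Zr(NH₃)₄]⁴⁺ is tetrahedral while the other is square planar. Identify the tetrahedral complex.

For [Pt(acac)(phen)]⁺: Each acetylacetonate is −1; 1,10-phenanthroline is neutral; balancing the +1 overall charge requires Pt(II). Pt sits in group 10, so the d-electron count is 10 − 2 = 8. A 5d d⁸ ion has a large crystal-field splitting; square planar leaves the high-energy d_{x²−y²} orbital empty and maximises CFSE. → square planar.
For [Zr(NH₃)₄]⁴⁺: Ligand charges: ammonia is neutral. With an overall charge of +4 the zirconium centre must be in the +4 oxidation state. Zr sits in group 4, so the d-electron count is 4 − 4 = 0. A d⁰ ion has no crystal-field stabilisation preference between square planar and tetrahedral, so four ligands adopt the sterically favoured tetrahedral geometry. → tetrahedral.

[Zr(NH₃)₄]⁴⁺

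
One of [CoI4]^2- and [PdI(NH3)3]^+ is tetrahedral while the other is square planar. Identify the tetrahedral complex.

[CoI4]^2-

For [CoI4]^2-: Each iodide is −1; balancing the −2 overall charge requires Co(II). Co sits in group 9, so the d-electron count is 9 − 2 = 7. For a high-spin 3d d⁷ ion with weak-field ligands the small Δₜ gives little square-planar CFSE advantage, so four ligands adopt the sterically favoured tetrahedral geometry. → tetrahedral.
For [PdI(NH3)3]^+: Ligand charges: each iodide is −1; ammonia is neutral. With an overall charge of +1 the palladium centre must be in the +2 oxidation state. Palladium is a group-10 element; Pd(II) is therefore d⁸. A 4d d⁸ ion has a large crystal-field splitting; square planar leaves the high-energy d_{x²−y²} orbital empty and maximises CFSE. → square planar.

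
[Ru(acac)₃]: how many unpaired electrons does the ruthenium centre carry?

1 unpaired electron

Summing ligand charges against the 0 overall charge gives an oxidation state of +3 for ruthenium.
Group 8 minus oxidation state 3 gives a d⁵ configuration.
Counting donor atoms: 3×acetylacetonate (bidentate) → 6 donors. Coordination number = 6.
The spin state decides the count: a 4d ion has a large Δₒ and is invariably low-spin.
An octahedral low-spin d⁵ ion is t₂g⁵e_g⁰, giving 1 unpaired electron.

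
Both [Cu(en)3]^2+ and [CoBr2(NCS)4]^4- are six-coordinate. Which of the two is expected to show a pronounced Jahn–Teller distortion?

[Cu(en)3]^2+

[Cu(en)3]^2+: Ethylenediamine is neutral; balancing the +2 overall charge requires Cu(II). Copper is a group-11 element; Cu(II) is therefore d⁹. The t₂g⁶e_g³ configuration has an unevenly filled e_g set; the Jahn–Teller theorem predicts a tetragonal distortion (typically axial elongation) to lift the degeneracy.
[CoBr2(NCS)4]^4-: Ligand charges: each bromide is −1; each isothiocyanate is −1. With an overall charge of −4 the cobalt centre must be in the +2 oxidation state. Cobalt is a group-9 element; Co(II) is therefore d⁷. Bromide and isothiocyanate are weak-field ligands for a first-row metal, so the complex is high-spin. The d⁷ configuration leaves the e_g set evenly filled (or empty) — no strong Jahn–Teller driving force.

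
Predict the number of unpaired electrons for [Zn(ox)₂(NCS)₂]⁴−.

Ligand charges: each oxalate is −2; each isothiocyanate is −1. With an overall charge of −4 the zinc centre must be in the +2 oxidation state.
Group 12 minus oxidation state 2 gives a d¹⁰ configuration.
Counting donor atoms: 2×oxalate (bidentate) → 4 donors; 2×isothiocyanate (monodentate) → 2 donors. Coordination number = 6.
In an octahedral field the d¹⁰ configuration is t₂g⁶e_g⁴, giving 0 unpaired electrons.

0 unpaired electrons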